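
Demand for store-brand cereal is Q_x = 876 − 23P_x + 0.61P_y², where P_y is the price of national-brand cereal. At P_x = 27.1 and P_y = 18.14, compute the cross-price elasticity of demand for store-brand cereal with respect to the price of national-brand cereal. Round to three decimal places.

0.885

At P_x = 27.1 and P_y = 18.14: Q_x = 453.426.
∂Q_x/∂P_y = 1.22P_y = 1.22(18.14) = 22.1308.
ε = (∂Q_x/∂P_y)(P_y/Q_x) = 22.1308 × (18.14/453.426) ≈ 0.885.
ε > 0: substitutes.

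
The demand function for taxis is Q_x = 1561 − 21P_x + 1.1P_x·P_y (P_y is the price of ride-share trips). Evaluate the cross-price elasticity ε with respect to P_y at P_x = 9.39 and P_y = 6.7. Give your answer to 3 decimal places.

At P_x = 9.39 and P_y = 6.7: Q_x = 1433.014.
∂Q_x/∂P_y = 1.1P_x = 1.1(9.39) = 10.3290.
ε = (∂Q_x/∂P_y)(P_y/Q_x) = 10.3290 × (6.7/1433.014) ≈ 0.048.

0.048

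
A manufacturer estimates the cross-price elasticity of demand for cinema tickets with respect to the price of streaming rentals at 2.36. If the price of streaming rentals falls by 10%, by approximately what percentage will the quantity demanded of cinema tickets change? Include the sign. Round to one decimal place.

%ΔQ ≈ ε × %ΔP of streaming rentals = 2.36 × (-10%) = -23.6%.

-23.6%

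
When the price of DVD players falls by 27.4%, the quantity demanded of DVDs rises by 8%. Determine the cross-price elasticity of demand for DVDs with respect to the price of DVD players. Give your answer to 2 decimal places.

-0.29

ε = (%ΔQ of DVDs) / (%ΔP of DVD players) = (8%) / (-27.4%) ≈ -0.29.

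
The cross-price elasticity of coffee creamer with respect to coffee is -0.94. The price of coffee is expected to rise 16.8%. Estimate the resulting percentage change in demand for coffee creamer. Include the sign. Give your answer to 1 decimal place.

%ΔQ ≈ ε × %ΔP of coffee = -0.94 × (16.8%) = -15.8%.
Demand for coffee creamer falls by about 15.8%.

-15.8%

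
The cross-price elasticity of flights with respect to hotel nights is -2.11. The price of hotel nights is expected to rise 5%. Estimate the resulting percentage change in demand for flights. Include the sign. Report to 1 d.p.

-10.6%

%ΔQ ≈ ε × %ΔP of hotel nights = -2.11 × (5%) = -10.6%.
Demand for flights falls by about 10.6%.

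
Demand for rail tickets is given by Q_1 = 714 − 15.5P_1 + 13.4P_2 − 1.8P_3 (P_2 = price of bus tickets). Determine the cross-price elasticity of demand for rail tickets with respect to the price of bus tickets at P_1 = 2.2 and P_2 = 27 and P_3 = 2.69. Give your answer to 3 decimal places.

At P_1 = 2.2 and P_2 = 27 and P_3 = 2.69: Q_1 = 1036.858.
∂Q_1/∂P_2 = 13.4.
ε = (∂Q_1/∂P_2)(P_2/Q_1) = 13.4 × (27/1036.858) ≈ 0.349.
Since ε > 0, rail tickets and bus tickets are substitutes.

0.349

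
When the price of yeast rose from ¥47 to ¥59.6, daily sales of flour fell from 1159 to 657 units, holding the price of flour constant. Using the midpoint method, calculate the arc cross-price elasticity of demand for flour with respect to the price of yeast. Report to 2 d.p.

-2.34

ΔQ_A = 657 − 1159 = -502; ΔP_B = 59.6 − 47 = 12.6.
Midpoints: Q̄_A = 908.0, P̄_B = 53.30.
ε = (ΔQ_A/Q̄_A)/(ΔP_B/P̄_B) = (-502/908.0)/(12.6/53.30) ≈ -2.34.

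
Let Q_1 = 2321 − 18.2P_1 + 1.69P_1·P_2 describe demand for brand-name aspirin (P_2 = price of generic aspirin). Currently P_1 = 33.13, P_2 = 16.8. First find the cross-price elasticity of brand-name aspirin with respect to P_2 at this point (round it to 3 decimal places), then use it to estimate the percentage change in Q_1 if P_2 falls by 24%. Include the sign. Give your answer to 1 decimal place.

-8.5%

At P_1 = 33.13, P_2 = 16.8: Q_1 = 2658.661.
∂Q_1/∂P_2 = 1.69P_1 = 55.9897.
ε = (∂Q_1/∂P_2)(P_2/Q_1) = 55.9897 × 16.8/2658.661 ≈ 0.354.
%ΔQ_1 ≈ ε × %ΔP_2 = 0.354 × (-24%) = -8.5%.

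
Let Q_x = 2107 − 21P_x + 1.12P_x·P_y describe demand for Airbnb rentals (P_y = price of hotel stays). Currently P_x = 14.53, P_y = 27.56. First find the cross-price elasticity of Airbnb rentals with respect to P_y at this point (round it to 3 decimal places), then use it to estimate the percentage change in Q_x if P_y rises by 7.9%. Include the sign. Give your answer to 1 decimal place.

At P_x = 14.53, P_y = 27.56: Q_x = 2250.370.
∂Q_x/∂P_y = 1.12P_x = 16.2736.
ε = (∂Q_x/∂P_y)(P_y/Q_x) = 16.2736 × 27.56/2250.370 ≈ 0.199.
%ΔQ_x ≈ ε × %ΔP_y = 0.199 × (7.9%) = 1.6%.

1.6%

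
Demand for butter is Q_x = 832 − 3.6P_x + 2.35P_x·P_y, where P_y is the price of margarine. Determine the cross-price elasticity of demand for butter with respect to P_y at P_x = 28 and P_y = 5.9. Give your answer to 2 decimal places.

0.35

At P_x = 28 and P_y = 5.9: Q_x = 1119.42.
∂Q_x/∂P_y = 2.35P_x = 2.35(28) = 65.8000.
ε = (∂Q_x/∂P_y)(P_y/Q_x) = 65.8000 × (5.9/1119.42) ≈ 0.35.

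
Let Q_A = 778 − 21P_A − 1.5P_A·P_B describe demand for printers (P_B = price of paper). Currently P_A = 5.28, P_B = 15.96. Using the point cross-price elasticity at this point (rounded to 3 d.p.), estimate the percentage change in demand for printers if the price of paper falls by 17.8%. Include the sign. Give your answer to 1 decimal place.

4.2%

At P_A = 5.28, P_B = 15.96: Q_A = 540.717.
∂Q_A/∂P_B = -1.5P_A = -7.9200.
ε = (∂Q_A/∂P_B)(P_B/Q_A) = -7.9200 × 15.96/540.717 ≈ -0.234.
%ΔQ_A ≈ ε × %ΔP_B = -0.234 × (-17.8%) = 4.2%.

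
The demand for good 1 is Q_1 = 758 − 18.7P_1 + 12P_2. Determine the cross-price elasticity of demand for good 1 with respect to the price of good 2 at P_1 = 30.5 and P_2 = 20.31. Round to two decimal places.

0.56

At P_1 = 30.5 and P_2 = 20.31: Q_1 = 431.37.
∂Q_1/∂P_2 = 12.
ε = (∂Q_1/∂P_2)(P_2/Q_1) = 12 × (20.31/431.37) ≈ 0.56.
Since ε > 0, good 1 and good 2 are substitutes.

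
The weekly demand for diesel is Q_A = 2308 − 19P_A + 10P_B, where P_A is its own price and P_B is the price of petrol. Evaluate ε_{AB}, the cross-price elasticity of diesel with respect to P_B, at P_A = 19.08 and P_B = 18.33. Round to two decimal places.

At P_A = 19.08 and P_B = 18.33: Q_A = 2128.78.
∂Q_A/∂P_B = 10.
ε = (∂Q_A/∂P_B)(P_B/Q_A) = 10 × (18.33/2128.78) ≈ 0.09.

0.09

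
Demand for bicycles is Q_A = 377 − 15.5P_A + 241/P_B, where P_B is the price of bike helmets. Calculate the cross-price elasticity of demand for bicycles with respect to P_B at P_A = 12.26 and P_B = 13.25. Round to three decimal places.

At P_A = 12.26 and P_B = 13.25: Q_A = 205.159.
∂Q_A/∂P_B = −241/P_B² = -1.3727.
ε = (∂Q_A/∂P_B)(P_B/Q_A) = -1.3727 × (13.25/205.159) ≈ -0.089.

-0.089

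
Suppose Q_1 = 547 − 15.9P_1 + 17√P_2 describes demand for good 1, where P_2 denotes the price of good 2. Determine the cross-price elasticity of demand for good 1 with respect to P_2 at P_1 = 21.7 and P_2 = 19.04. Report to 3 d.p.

At P_1 = 21.7 and P_2 = 19.04: Q_1 = 276.149.
∂Q_1/∂P_2 = 17/(2√P_2) = 17/(2√19.04) = 1.9480.
ε = (∂Q_1/∂P_2)(P_2/Q_1) = 1.9480 × (19.04/276.149) ≈ 0.134.
ε > 0: substitutes.

0.134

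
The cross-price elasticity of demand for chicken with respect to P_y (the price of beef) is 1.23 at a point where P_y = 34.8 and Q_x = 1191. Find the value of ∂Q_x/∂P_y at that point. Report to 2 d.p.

ε = (∂Q_x/∂P_y)·(P_y/Q_x) ⇒ ∂Q_x/∂P_y = ε·Q_x/P_y = 1.23 × 1191/34.8 ≈ 42.10.

42.10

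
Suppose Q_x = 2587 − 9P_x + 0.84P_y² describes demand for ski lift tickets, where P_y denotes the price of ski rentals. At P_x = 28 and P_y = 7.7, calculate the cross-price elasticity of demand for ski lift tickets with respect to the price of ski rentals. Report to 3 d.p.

At P_x = 28 and P_y = 7.7: Q_x = 2384.804.
∂Q_x/∂P_y = 1.68P_y = 1.68(7.7) = 12.9360.
ε = (∂Q_x/∂P_y)(P_y/Q_x) = 12.9360 × (7.7/2384.804) ≈ 0.042.

0.042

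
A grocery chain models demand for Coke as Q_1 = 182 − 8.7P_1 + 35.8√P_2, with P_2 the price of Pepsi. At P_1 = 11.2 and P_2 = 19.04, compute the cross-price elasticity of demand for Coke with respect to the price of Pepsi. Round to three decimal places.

0.324

At P_1 = 11.2 and P_2 = 19.04: Q_1 = 240.773.
∂Q_1/∂P_2 = 35.8/(2√P_2) = 35.8/(2√19.04) = 4.1022.
ε = (∂Q_1/∂P_2)(P_2/Q_1) = 4.1022 × (19.04/240.773) ≈ 0.324.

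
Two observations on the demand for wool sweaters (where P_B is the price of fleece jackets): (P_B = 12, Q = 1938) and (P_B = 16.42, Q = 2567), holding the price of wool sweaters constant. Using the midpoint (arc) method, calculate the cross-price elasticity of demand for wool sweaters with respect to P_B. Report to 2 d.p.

0.90

ΔQ_A = 2567 − 1938 = 629; ΔP_B = 16.42 − 12 = 4.42.
Midpoints: Q̄_A = 2252.5, P̄_B = 14.21.
ε = (ΔQ_A/Q̄_A)/(ΔP_B/P̄_B) = (629/2252.5)/(4.42/14.21) ≈ 0.90.
ε > 0: wool sweaters and fleece jackets are substitutes.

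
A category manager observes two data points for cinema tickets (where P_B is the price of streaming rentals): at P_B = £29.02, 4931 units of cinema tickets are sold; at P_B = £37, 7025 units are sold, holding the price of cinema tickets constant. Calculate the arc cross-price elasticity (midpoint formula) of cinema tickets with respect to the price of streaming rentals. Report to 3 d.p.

ΔQ_A = 7025 − 4931 = 2094; ΔP_B = 37 − 29.02 = 7.98.
Midpoints: Q̄_A = 5978.0, P̄_B = 33.01.
ε = (ΔQ_A/Q̄_A)/(ΔP_B/P̄_B) = (2094/5978.0)/(7.98/33.01) ≈ 1.449.
ε > 0: cinema tickets and streaming rentals are substitutes.

1.449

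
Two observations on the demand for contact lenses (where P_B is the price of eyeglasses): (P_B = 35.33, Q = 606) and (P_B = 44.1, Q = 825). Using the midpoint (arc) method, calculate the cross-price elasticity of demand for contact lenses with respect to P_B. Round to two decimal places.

1.39

ΔQ_A = 825 − 606 = 219; ΔP_B = 44.1 − 35.33 = 8.77.
Midpoints: Q̄_A = 715.5, P̄_B = 39.72.
ε = (ΔQ_A/Q̄_A)/(ΔP_B/P̄_B) = (219/715.5)/(8.77/39.72) ≈ 1.39.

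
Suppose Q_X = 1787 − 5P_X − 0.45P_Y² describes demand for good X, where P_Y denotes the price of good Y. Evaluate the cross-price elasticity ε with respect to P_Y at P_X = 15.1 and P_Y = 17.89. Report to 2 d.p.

At P_X = 15.1 and P_Y = 17.89: Q_X = 1567.477.
∂Q_X/∂P_Y = -0.9P_Y = -0.9(17.89) = -16.1010.
ε = (∂Q_X/∂P_Y)(P_Y/Q_X) = -16.1010 × (17.89/1567.477) ≈ -0.18.
ε < 0: complements.

-0.18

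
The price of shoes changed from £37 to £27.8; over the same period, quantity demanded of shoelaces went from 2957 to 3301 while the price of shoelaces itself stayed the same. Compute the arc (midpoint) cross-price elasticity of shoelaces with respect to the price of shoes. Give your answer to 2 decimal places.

ΔQ_A = 3301 − 2957 = 344; ΔP_B = 27.8 − 37 = -9.2.
Midpoints: Q̄_A = 3129.0, P̄_B = 32.40.
ε = (ΔQ_A/Q̄_A)/(ΔP_B/P̄_B) = (344/3129.0)/(-9.2/32.40) ≈ -0.39.

-0.39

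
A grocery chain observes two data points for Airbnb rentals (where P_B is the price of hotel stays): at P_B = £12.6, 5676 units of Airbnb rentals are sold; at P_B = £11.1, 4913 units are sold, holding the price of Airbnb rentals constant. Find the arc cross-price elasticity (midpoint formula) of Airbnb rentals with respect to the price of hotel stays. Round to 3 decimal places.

ΔQ_A = 4913 − 5676 = -763; ΔP_B = 11.1 − 12.6 = -1.5.
Midpoints: Q̄_A = 5294.5, P̄_B = 11.85.
ε = (ΔQ_A/Q̄_A)/(ΔP_B/P̄_B) = (-763/5294.5)/(-1.5/11.85) ≈ 1.138.
ε > 0: Airbnb rentals and hotel stays are substitutes.

1.138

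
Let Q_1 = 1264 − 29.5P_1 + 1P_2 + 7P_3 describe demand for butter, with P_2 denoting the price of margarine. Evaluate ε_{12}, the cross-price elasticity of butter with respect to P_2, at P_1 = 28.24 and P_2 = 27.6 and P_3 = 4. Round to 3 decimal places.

0.057

At P_1 = 28.24 and P_2 = 27.6 and P_3 = 4: Q_1 = 486.52.
∂Q_1/∂P_2 = 1.
ε = (∂Q_1/∂P_2)(P_2/Q_1) = 1 × (27.6/486.52) ≈ 0.057.
Since ε > 0, butter and margarine are substitutes.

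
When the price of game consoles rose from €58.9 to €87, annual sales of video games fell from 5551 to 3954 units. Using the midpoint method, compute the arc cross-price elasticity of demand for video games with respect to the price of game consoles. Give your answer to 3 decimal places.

-0.872

ΔQ_A = 3954 − 5551 = -1597; ΔP_B = 87 − 58.9 = 28.1.
Midpoints: Q̄_A = 4752.5, P̄_B = 72.95.
ε = (ΔQ_A/Q̄_A)/(ΔP_B/P̄_B) = (-1597/4752.5)/(28.1/72.95) ≈ -0.872.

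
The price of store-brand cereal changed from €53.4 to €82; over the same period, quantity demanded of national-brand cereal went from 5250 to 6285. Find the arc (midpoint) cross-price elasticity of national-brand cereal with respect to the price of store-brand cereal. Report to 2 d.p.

0.42

ΔQ_A = 6285 − 5250 = 1035; ΔP_B = 82 − 53.4 = 28.6.
Midpoints: Q̄_A = 5767.5, P̄_B = 67.70.
ε = (ΔQ_A/Q̄_A)/(ΔP_B/P̄_B) = (1035/5767.5)/(28.6/67.70) ≈ 0.42.
ε > 0: national-brand cereal and store-brand cereal are substitutes.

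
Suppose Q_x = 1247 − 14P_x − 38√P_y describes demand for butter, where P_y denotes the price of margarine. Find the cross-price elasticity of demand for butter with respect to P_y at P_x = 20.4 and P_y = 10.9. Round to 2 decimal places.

-0.08

At P_x = 20.4 and P_y = 10.9: Q_x = 835.942.
∂Q_x/∂P_y = -38/(2√P_y) = -38/(2√10.9) = -5.7549.
ε = (∂Q_x/∂P_y)(P_y/Q_x) = -5.7549 × (10.9/835.942) ≈ -0.08.
ε < 0: complements.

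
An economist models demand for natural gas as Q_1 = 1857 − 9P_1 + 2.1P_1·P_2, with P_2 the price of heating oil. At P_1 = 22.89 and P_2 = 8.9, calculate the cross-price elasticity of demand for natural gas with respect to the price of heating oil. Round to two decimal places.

At P_1 = 22.89 and P_2 = 8.9: Q_1 = 2078.804.
∂Q_1/∂P_2 = 2.1P_1 = 2.1(22.89) = 48.0690.
ε = (∂Q_1/∂P_2)(P_2/Q_1) = 48.0690 × (8.9/2078.804) ≈ 0.21.

0.21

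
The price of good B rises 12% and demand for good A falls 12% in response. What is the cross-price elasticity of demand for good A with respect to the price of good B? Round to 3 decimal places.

-1.000

ε = (%ΔQ of good A) / (%ΔP of good B) = (-12%) / (12%) ≈ -1.000.
Negative cross-price elasticity: complements.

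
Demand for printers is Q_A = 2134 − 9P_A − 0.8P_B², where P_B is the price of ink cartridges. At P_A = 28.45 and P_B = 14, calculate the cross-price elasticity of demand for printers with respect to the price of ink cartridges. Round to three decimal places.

At P_A = 28.45 and P_B = 14: Q_A = 1721.15.
∂Q_A/∂P_B = -1.6P_B = -1.6(14) = -22.4000.
ε = (∂Q_A/∂P_B)(P_B/Q_A) = -22.4000 × (14/1721.15) ≈ -0.182.

-0.182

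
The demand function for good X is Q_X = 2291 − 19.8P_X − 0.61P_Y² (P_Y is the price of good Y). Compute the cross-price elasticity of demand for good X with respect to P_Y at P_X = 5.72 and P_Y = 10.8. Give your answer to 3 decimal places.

-0.068

At P_X = 5.72 and P_Y = 10.8: Q_X = 2106.594.
∂Q_X/∂P_Y = -1.22P_Y = -1.22(10.8) = -13.1760.
ε = (∂Q_X/∂P_Y)(P_Y/Q_X) = -13.1760 × (10.8/2106.594) ≈ -0.068.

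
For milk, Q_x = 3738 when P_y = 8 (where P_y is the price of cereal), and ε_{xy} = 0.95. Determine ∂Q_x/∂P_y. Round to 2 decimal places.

ε = (∂Q_x/∂P_y)·(P_y/Q_x) ⇒ ∂Q_x/∂P_y = ε·Q_x/P_y = 0.95 × 3738/8 ≈ 443.89.

443.89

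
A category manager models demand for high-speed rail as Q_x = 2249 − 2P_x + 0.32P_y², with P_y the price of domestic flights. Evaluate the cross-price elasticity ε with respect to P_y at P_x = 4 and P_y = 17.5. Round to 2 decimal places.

0.08

At P_x = 4 and P_y = 17.5: Q_x = 2339.
∂Q_x/∂P_y = 0.64P_y = 0.64(17.5) = 11.2000.
ε = (∂Q_x/∂P_y)(P_y/Q_x) = 11.2000 × (17.5/2339) ≈ 0.08.
ε > 0: substitutes.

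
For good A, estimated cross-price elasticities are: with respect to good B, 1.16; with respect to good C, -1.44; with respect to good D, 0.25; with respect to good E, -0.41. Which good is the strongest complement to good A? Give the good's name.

good C

Complements have ε < 0. The most negative value is -1.44 (good C).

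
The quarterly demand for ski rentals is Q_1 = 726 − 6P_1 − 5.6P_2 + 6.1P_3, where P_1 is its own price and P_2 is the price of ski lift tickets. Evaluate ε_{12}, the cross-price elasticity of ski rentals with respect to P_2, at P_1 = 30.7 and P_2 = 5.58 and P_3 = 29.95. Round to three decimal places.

-0.045

At P_1 = 30.7 and P_2 = 5.58 and P_3 = 29.95: Q_1 = 693.247.
∂Q_1/∂P_2 = -5.6.
ε = (∂Q_1/∂P_2)(P_2/Q_1) = -5.6 × (5.58/693.247) ≈ -0.045.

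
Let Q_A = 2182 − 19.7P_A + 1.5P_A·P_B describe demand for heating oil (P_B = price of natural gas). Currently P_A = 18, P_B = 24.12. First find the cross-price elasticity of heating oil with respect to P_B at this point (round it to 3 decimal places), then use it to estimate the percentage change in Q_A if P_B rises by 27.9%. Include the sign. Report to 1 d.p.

7.3%

At P_A = 18, P_B = 24.12: Q_A = 2478.64.
∂Q_A/∂P_B = 1.5P_A = 27.0000.
ε = (∂Q_A/∂P_B)(P_B/Q_A) = 27.0000 × 24.12/2478.64 ≈ 0.263.
%ΔQ_A ≈ ε × %ΔP_B = 0.263 × (27.9%) = 7.3%.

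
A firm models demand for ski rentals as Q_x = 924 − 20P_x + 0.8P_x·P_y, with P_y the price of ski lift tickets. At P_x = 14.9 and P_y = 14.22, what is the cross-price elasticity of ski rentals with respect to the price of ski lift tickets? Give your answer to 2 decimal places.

0.21

At P_x = 14.9 and P_y = 14.22: Q_x = 795.502.
∂Q_x/∂P_y = 0.8P_x = 0.8(14.9) = 11.9200.
ε = (∂Q_x/∂P_y)(P_y/Q_x) = 11.9200 × (14.22/795.502) ≈ 0.21.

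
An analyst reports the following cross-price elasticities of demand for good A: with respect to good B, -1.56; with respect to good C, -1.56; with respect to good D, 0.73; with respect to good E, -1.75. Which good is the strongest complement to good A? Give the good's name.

good E

Complements have ε < 0. The most negative value is -1.75 (good E).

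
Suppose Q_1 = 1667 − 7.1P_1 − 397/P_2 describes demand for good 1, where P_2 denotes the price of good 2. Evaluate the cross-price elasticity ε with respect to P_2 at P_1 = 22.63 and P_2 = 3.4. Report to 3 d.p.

At P_1 = 22.63 and P_2 = 3.4: Q_1 = 1389.562.
∂Q_1/∂P_2 = 397/P_2² = 34.3426.
ε = (∂Q_1/∂P_2)(P_2/Q_1) = 34.3426 × (3.4/1389.562) ≈ 0.084.
ε > 0: substitutes.

0.084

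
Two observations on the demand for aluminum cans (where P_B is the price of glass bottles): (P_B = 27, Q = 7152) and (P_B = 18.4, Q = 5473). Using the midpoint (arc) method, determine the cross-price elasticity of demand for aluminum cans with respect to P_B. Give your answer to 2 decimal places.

ΔQ_A = 5473 − 7152 = -1679; ΔP_B = 18.4 − 27 = -8.6.
Midpoints: Q̄_A = 6312.5, P̄_B = 22.70.
ε = (ΔQ_A/Q̄_A)/(ΔP_B/P̄_B) = (-1679/6312.5)/(-8.6/22.70) ≈ 0.70.

0.70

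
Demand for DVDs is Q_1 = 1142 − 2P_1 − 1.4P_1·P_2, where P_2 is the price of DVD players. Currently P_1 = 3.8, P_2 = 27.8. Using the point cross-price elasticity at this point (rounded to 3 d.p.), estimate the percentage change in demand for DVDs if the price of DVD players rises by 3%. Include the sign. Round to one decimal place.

At P_1 = 3.8, P_2 = 27.8: Q_1 = 986.504.
∂Q_1/∂P_2 = -1.4P_1 = -5.3200.
ε = (∂Q_1/∂P_2)(P_2/Q_1) = -5.3200 × 27.8/986.504 ≈ -0.150.
%ΔQ_1 ≈ ε × %ΔP_2 = -0.150 × (3%) = -0.5%.

-0.5%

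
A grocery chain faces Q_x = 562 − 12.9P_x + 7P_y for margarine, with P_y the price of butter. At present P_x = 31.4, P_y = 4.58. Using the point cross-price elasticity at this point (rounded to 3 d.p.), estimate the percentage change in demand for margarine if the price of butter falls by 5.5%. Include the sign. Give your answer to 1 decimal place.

-0.9%

At P_x = 31.4, P_y = 4.58: Q_x = 189.
∂Q_x/∂P_y = 7.
ε = (∂Q_x/∂P_y)(P_y/Q_x) = 7.0000 × 4.58/189 ≈ 0.170.
%ΔQ_x ≈ ε × %ΔP_y = 0.170 × (-5.5%) = -0.9%.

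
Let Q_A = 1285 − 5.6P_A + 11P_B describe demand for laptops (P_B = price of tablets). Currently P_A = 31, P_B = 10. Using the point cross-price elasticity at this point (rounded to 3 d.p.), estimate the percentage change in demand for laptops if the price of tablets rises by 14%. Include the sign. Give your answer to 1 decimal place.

1.3%

At P_A = 31, P_B = 10: Q_A = 1221.4.
∂Q_A/∂P_B = 11.
ε = (∂Q_A/∂P_B)(P_B/Q_A) = 11.0000 × 10/1221.4 ≈ 0.090.
%ΔQ_A ≈ ε × %ΔP_B = 0.090 × (14%) = 1.3%.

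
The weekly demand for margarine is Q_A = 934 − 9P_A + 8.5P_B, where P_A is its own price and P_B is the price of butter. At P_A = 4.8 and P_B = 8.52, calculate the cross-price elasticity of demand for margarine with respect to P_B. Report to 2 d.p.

At P_A = 4.8 and P_B = 8.52: Q_A = 963.22.
∂Q_A/∂P_B = 8.5.
ε = (∂Q_A/∂P_B)(P_B/Q_A) = 8.5 × (8.52/963.22) ≈ 0.08.
Since ε > 0, margarine and butter are substitutes.

0.08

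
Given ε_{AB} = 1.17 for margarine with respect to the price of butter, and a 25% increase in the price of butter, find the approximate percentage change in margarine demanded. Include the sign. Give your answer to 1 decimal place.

29.3%

%ΔQ ≈ ε × %ΔP of butter = 1.17 × (25%) = 29.3%.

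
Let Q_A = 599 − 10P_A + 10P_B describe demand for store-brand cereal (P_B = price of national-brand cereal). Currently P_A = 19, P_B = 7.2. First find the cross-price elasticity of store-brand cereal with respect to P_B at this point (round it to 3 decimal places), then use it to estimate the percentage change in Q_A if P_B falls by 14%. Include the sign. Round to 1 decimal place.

-2.1%

At P_A = 19, P_B = 7.2: Q_A = 481.
∂Q_A/∂P_B = 10.
ε = (∂Q_A/∂P_B)(P_B/Q_A) = 10.0000 × 7.2/481 ≈ 0.150.
%ΔQ_A ≈ ε × %ΔP_B = 0.150 × (-14%) = -2.1%.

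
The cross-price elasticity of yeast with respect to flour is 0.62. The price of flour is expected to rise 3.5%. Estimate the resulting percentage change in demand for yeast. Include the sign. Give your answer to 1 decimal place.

%ΔQ ≈ ε × %ΔP of flour = 0.62 × (3.5%) = 2.2%.

2.2%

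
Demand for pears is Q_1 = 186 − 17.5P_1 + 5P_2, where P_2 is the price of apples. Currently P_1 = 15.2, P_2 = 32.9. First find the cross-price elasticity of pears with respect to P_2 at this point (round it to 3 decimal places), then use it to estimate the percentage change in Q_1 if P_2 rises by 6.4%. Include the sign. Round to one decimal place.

12.5%

At P_1 = 15.2, P_2 = 32.9: Q_1 = 84.5.
∂Q_1/∂P_2 = 5.
ε = (∂Q_1/∂P_2)(P_2/Q_1) = 5.0000 × 32.9/84.5 ≈ 1.947.
%ΔQ_1 ≈ ε × %ΔP_2 = 1.947 × (6.4%) = 12.5%.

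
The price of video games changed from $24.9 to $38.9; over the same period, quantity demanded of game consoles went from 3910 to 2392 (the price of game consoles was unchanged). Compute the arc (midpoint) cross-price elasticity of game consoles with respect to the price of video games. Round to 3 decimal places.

-1.098

ΔQ_A = 2392 − 3910 = -1518; ΔP_B = 38.9 − 24.9 = 14.
Midpoints: Q̄_A = 3151.0, P̄_B = 31.90.
ε = (ΔQ_A/Q̄_A)/(ΔP_B/P̄_B) = (-1518/3151.0)/(14/31.90) ≈ -1.098.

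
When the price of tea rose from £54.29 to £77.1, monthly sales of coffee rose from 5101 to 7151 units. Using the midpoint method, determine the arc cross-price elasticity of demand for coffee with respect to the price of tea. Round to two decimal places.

0.96

ΔQ_A = 7151 − 5101 = 2050; ΔP_B = 77.1 − 54.29 = 22.81.
Midpoints: Q̄_A = 6126.0, P̄_B = 65.69.
ε = (ΔQ_A/Q̄_A)/(ΔP_B/P̄_B) = (2050/6126.0)/(22.81/65.69) ≈ 0.96.
ε > 0: coffee and tea are substitutes.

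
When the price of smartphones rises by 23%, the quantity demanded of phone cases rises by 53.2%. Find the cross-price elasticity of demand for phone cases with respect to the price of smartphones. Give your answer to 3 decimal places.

2.313

ε = (%ΔQ of phone cases) / (%ΔP of smartphones) = (53.2%) / (23%) ≈ 2.313.
Positive cross-price elasticity: substitutes.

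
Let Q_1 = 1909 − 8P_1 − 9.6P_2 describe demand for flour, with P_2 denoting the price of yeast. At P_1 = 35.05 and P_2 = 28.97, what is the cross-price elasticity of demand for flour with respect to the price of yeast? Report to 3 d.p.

At P_1 = 35.05 and P_2 = 28.97: Q_1 = 1350.488.
∂Q_1/∂P_2 = -9.6.
ε = (∂Q_1/∂P_2)(P_2/Q_1) = -9.6 × (28.97/1350.488) ≈ -0.206.
Since ε < 0, flour and yeast are complements.

-0.206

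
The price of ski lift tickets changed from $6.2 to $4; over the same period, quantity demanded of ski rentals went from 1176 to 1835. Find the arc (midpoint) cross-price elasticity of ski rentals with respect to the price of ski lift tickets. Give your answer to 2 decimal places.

-1.01

ΔQ_A = 1835 − 1176 = 659; ΔP_B = 4 − 6.2 = -2.2.
Midpoints: Q̄_A = 1505.5, P̄_B = 5.10.
ε = (ΔQ_A/Q̄_A)/(ΔP_B/P̄_B) = (659/1505.5)/(-2.2/5.10) ≈ -1.01.
ε < 0: ski rentals and ski lift tickets are complements.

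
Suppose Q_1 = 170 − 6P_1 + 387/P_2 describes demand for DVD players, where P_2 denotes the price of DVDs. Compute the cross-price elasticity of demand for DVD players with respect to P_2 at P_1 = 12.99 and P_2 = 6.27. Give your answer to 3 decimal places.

-0.401

At P_1 = 12.99 and P_2 = 6.27: Q_1 = 153.782.
∂Q_1/∂P_2 = −387/P_2² = -9.8441.
ε = (∂Q_1/∂P_2)(P_2/Q_1) = -9.8441 × (6.27/153.782) ≈ -0.401.
ε < 0: complements.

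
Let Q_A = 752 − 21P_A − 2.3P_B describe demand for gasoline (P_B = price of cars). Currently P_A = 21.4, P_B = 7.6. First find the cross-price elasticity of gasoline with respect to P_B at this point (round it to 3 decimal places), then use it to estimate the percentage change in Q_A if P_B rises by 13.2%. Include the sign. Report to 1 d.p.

-0.8%

At P_A = 21.4, P_B = 7.6: Q_A = 285.12.
∂Q_A/∂P_B = -2.3.
ε = (∂Q_A/∂P_B)(P_B/Q_A) = -2.3000 × 7.6/285.12 ≈ -0.061.
%ΔQ_A ≈ ε × %ΔP_B = -0.061 × (13.2%) = -0.8%.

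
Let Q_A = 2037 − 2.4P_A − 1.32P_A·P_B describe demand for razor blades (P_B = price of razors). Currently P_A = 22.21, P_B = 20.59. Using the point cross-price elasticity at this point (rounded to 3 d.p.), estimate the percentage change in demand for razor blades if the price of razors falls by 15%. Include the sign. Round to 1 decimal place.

At P_A = 22.21, P_B = 20.59: Q_A = 1380.055.
∂Q_A/∂P_B = -1.32P_A = -29.3172.
ε = (∂Q_A/∂P_B)(P_B/Q_A) = -29.3172 × 20.59/1380.055 ≈ -0.437.
%ΔQ_A ≈ ε × %ΔP_B = -0.437 × (-15%) = 6.6%.

6.6%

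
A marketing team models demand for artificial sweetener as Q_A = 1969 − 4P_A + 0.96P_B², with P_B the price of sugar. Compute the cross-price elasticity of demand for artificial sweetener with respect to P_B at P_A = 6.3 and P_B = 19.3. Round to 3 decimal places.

0.311

At P_A = 6.3 and P_B = 19.3: Q_A = 2301.390.
∂Q_A/∂P_B = 1.92P_B = 1.92(19.3) = 37.0560.
ε = (∂Q_A/∂P_B)(P_B/Q_A) = 37.0560 × (19.3/2301.390) ≈ 0.311.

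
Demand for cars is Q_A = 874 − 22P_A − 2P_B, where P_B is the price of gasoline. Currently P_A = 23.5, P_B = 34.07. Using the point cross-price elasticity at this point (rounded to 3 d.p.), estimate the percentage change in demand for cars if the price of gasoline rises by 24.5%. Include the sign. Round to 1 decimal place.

-5.8%

At P_A = 23.5, P_B = 34.07: Q_A = 288.86.
∂Q_A/∂P_B = -2.
ε = (∂Q_A/∂P_B)(P_B/Q_A) = -2.0000 × 34.07/288.86 ≈ -0.236.
%ΔQ_A ≈ ε × %ΔP_B = -0.236 × (24.5%) = -5.8%.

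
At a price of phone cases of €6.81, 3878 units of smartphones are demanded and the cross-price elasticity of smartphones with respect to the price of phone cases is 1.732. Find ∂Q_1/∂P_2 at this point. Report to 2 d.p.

ε = (∂Q_1/∂P_2)·(P_2/Q_1) ⇒ ∂Q_1/∂P_2 = ε·Q_1/P_2 = 1.732 × 3878/6.81 ≈ 986.30.

986.30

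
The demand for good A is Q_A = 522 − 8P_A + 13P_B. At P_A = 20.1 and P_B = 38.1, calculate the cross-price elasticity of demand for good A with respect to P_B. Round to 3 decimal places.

0.578

At P_A = 20.1 and P_B = 38.1: Q_A = 856.5.
∂Q_A/∂P_B = 13.
ε = (∂Q_A/∂P_B)(P_B/Q_A) = 13 × (38.1/856.5) ≈ 0.578.
Since ε > 0, good A and good B are substitutes.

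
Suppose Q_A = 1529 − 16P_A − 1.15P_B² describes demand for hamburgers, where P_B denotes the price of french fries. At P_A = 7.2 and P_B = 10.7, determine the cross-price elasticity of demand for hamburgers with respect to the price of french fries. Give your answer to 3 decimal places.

At P_A = 7.2 and P_B = 10.7: Q_A = 1282.137.
∂Q_A/∂P_B = -2.3P_B = -2.3(10.7) = -24.6100.
ε = (∂Q_A/∂P_B)(P_B/Q_A) = -24.6100 × (10.7/1282.137) ≈ -0.205.

-0.205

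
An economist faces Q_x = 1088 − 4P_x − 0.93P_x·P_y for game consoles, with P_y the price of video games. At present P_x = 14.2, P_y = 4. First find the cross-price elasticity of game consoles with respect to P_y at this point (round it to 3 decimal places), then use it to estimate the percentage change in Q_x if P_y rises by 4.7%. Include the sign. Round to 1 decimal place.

-0.3%

At P_x = 14.2, P_y = 4: Q_x = 978.376.
∂Q_x/∂P_y = -0.93P_x = -13.2060.
ε = (∂Q_x/∂P_y)(P_y/Q_x) = -13.2060 × 4/978.376 ≈ -0.054.
%ΔQ_x ≈ ε × %ΔP_y = -0.054 × (4.7%) = -0.3%.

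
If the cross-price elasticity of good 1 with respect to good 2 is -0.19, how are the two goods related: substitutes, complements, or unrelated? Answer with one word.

complements

ε = -0.19 < 0, so a higher price of good 2 lowers demand for good 1: complements.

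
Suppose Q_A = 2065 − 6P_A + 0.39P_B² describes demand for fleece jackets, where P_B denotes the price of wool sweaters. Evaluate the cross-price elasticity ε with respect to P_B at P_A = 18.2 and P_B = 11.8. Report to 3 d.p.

0.054

At P_A = 18.2 and P_B = 11.8: Q_A = 2010.104.
∂Q_A/∂P_B = 0.78P_B = 0.78(11.8) = 9.2040.
ε = (∂Q_A/∂P_B)(P_B/Q_A) = 9.2040 × (11.8/2010.104) ≈ 0.054.
ε > 0: substitutes.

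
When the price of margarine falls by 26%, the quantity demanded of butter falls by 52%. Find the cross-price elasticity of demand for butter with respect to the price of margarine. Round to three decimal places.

2.000

ε = (%ΔQ of butter) / (%ΔP of margarine) = (-52%) / (-26%) ≈ 2.000.
Positive cross-price elasticity: substitutes.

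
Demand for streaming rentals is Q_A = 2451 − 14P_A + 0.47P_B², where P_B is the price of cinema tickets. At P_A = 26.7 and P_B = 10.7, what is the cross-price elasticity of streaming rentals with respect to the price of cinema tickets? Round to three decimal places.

0.051

At P_A = 26.7 and P_B = 10.7: Q_A = 2131.010.
∂Q_A/∂P_B = 0.94P_B = 0.94(10.7) = 10.0580.
ε = (∂Q_A/∂P_B)(P_B/Q_A) = 10.0580 × (10.7/2131.010) ≈ 0.051.
ε > 0: substitutes.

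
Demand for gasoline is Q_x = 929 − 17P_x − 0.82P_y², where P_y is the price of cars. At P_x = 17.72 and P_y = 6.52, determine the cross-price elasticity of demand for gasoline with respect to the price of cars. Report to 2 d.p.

At P_x = 17.72 and P_y = 6.52: Q_x = 592.901.
∂Q_x/∂P_y = -1.64P_y = -1.64(6.52) = -10.6928.
ε = (∂Q_x/∂P_y)(P_y/Q_x) = -10.6928 × (6.52/592.901) ≈ -0.12.
ε < 0: complements.

-0.12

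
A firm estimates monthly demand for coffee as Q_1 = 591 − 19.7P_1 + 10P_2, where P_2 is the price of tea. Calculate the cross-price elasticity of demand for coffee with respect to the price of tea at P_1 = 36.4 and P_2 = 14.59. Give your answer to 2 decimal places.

At P_1 = 36.4 and P_2 = 14.59: Q_1 = 19.82.
∂Q_1/∂P_2 = 10.
ε = (∂Q_1/∂P_2)(P_2/Q_1) = 10 × (14.59/19.82) ≈ 7.36.

7.36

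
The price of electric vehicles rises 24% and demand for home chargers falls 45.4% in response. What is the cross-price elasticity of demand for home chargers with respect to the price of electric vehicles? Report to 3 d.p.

ε = (%ΔQ of home chargers) / (%ΔP of electric vehicles) = (-45.4%) / (24%) ≈ -1.892.
Negative cross-price elasticity: complements.

-1.892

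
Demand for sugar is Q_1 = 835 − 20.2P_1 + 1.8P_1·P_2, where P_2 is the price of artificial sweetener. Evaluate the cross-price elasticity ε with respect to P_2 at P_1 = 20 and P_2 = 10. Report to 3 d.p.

At P_1 = 20 and P_2 = 10: Q_1 = 791.
∂Q_1/∂P_2 = 1.8P_1 = 1.8(20) = 36.0000.
ε = (∂Q_1/∂P_2)(P_2/Q_1) = 36.0000 × (10/791) ≈ 0.455.
ε > 0: substitutes.

0.455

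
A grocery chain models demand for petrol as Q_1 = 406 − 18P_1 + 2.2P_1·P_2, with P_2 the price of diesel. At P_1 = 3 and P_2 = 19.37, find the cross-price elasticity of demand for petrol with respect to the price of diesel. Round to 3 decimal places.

At P_1 = 3 and P_2 = 19.37: Q_1 = 479.842.
∂Q_1/∂P_2 = 2.2P_1 = 2.2(3) = 6.6000.
ε = (∂Q_1/∂P_2)(P_2/Q_1) = 6.6000 × (19.37/479.842) ≈ 0.266.
ε > 0: substitutes.

0.266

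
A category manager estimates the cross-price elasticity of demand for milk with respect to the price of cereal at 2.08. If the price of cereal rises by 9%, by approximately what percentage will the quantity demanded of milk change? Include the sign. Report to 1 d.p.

%ΔQ ≈ ε × %ΔP of cereal = 2.08 × (9%) = 18.7%.
Demand for milk rises by about 18.7%.

18.7%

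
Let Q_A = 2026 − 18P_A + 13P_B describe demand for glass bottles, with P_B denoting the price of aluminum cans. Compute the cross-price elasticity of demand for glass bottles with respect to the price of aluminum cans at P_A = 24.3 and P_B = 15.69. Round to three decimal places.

0.114

At P_A = 24.3 and P_B = 15.69: Q_A = 1792.57.
∂Q_A/∂P_B = 13.
ε = (∂Q_A/∂P_B)(P_B/Q_A) = 13 × (15.69/1792.57) ≈ 0.114.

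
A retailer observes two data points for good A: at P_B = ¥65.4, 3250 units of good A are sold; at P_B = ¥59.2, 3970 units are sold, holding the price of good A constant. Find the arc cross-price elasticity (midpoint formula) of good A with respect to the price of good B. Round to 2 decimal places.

-2.00

ΔQ_A = 3970 − 3250 = 720; ΔP_B = 59.2 − 65.4 = -6.2.
Midpoints: Q̄_A = 3610.0, P̄_B = 62.30.
ε = (ΔQ_A/Q̄_A)/(ΔP_B/P̄_B) = (720/3610.0)/(-6.2/62.30) ≈ -2.00.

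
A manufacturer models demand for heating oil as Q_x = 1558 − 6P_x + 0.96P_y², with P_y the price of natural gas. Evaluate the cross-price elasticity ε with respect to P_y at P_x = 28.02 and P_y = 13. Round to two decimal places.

At P_x = 28.02 and P_y = 13: Q_x = 1552.12.
∂Q_x/∂P_y = 1.92P_y = 1.92(13) = 24.9600.
ε = (∂Q_x/∂P_y)(P_y/Q_x) = 24.9600 × (13/1552.12) ≈ 0.21.
ε > 0: substitutes.

0.21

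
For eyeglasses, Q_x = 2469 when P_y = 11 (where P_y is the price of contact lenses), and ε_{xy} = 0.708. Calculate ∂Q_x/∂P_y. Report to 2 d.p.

158.91

ε = (∂Q_x/∂P_y)·(P_y/Q_x) ⇒ ∂Q_x/∂P_y = ε·Q_x/P_y = 0.708 × 2469/11 ≈ 158.91.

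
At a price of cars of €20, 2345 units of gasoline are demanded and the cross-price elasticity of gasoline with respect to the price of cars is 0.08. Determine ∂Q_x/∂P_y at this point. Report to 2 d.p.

ε = (∂Q_x/∂P_y)·(P_y/Q_x) ⇒ ∂Q_x/∂P_y = ε·Q_x/P_y = 0.08 × 2345/20 ≈ 9.38.

9.38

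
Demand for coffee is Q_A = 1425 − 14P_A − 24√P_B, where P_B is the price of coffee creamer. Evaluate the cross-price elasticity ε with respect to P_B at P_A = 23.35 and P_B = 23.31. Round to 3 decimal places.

At P_A = 23.35 and P_B = 23.31: Q_A = 982.227.
∂Q_A/∂P_B = -24/(2√P_B) = -24/(2√23.31) = -2.4855.
ε = (∂Q_A/∂P_B)(P_B/Q_A) = -2.4855 × (23.31/982.227) ≈ -0.059.
ε < 0: complements.

-0.059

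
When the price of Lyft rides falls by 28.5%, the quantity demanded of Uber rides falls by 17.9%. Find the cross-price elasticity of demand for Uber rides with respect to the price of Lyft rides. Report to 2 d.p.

ε = (%ΔQ of Uber rides) / (%ΔP of Lyft rides) = (-17.9%) / (-28.5%) ≈ 0.63.

0.63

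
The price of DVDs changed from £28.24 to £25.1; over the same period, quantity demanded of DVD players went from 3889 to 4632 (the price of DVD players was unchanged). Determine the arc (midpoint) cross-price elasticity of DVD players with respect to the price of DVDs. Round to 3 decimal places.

-1.481

ΔQ_A = 4632 − 3889 = 743; ΔP_B = 25.1 − 28.24 = -3.14.
Midpoints: Q̄_A = 4260.5, P̄_B = 26.67.
ε = (ΔQ_A/Q̄_A)/(ΔP_B/P̄_B) = (743/4260.5)/(-3.14/26.67) ≈ -1.481.
ε < 0: DVD players and DVDs are complements.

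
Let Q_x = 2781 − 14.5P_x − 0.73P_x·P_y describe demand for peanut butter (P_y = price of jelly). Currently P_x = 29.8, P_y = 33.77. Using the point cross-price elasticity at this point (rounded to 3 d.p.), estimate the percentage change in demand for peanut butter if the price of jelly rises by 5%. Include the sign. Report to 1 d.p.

At P_x = 29.8, P_y = 33.77: Q_x = 1614.267.
∂Q_x/∂P_y = -0.73P_x = -21.7540.
ε = (∂Q_x/∂P_y)(P_y/Q_x) = -21.7540 × 33.77/1614.267 ≈ -0.455.
%ΔQ_x ≈ ε × %ΔP_y = -0.455 × (5%) = -2.3%.

-2.3%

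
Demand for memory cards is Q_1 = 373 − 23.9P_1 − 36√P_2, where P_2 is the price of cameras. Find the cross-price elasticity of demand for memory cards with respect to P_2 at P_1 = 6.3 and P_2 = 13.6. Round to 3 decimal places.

At P_1 = 6.3 and P_2 = 13.6: Q_1 = 89.669.
∂Q_1/∂P_2 = -36/(2√P_2) = -36/(2√13.6) = -4.8809.
ε = (∂Q_1/∂P_2)(P_2/Q_1) = -4.8809 × (13.6/89.669) ≈ -0.740.
ε < 0: complements.

-0.740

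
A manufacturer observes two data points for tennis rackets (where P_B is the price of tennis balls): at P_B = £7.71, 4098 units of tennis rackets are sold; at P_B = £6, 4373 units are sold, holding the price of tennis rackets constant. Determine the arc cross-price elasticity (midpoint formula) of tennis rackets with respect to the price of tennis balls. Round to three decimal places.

ΔQ_A = 4373 − 4098 = 275; ΔP_B = 6 − 7.71 = -1.71.
Midpoints: Q̄_A = 4235.5, P̄_B = 6.86.
ε = (ΔQ_A/Q̄_A)/(ΔP_B/P̄_B) = (275/4235.5)/(-1.71/6.86) ≈ -0.260.
ε < 0: tennis rackets and tennis balls are complements.

-0.260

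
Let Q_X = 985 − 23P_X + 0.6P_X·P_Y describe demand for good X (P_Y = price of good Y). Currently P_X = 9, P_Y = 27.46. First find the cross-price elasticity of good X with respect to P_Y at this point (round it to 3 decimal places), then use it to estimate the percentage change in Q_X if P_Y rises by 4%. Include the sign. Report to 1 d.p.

0.6%

At P_X = 9, P_Y = 27.46: Q_X = 926.284.
∂Q_X/∂P_Y = 0.6P_X = 5.4000.
ε = (∂Q_X/∂P_Y)(P_Y/Q_X) = 5.4000 × 27.46/926.284 ≈ 0.160.
%ΔQ_X ≈ ε × %ΔP_Y = 0.160 × (4%) = 0.6%.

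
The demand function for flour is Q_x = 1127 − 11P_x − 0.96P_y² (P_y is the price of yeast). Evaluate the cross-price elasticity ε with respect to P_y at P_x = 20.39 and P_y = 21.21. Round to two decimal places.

At P_x = 20.39 and P_y = 21.21: Q_x = 470.840.
∂Q_x/∂P_y = -1.92P_y = -1.92(21.21) = -40.7232.
ε = (∂Q_x/∂P_y)(P_y/Q_x) = -40.7232 × (21.21/470.840) ≈ -1.83.

-1.83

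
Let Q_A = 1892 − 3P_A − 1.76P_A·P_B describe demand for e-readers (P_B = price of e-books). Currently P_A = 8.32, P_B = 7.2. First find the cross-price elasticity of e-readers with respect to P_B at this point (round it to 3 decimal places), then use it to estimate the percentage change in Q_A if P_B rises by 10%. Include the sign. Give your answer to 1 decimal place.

At P_A = 8.32, P_B = 7.2: Q_A = 1761.609.
∂Q_A/∂P_B = -1.76P_A = -14.6432.
ε = (∂Q_A/∂P_B)(P_B/Q_A) = -14.6432 × 7.2/1761.609 ≈ -0.060.
%ΔQ_A ≈ ε × %ΔP_B = -0.060 × (10%) = -0.6%.

-0.6%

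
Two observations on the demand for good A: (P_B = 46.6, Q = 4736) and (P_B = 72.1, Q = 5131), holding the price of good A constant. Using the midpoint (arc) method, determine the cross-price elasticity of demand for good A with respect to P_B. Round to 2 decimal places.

0.19

ΔQ_A = 5131 − 4736 = 395; ΔP_B = 72.1 − 46.6 = 25.5.
Midpoints: Q̄_A = 4933.5, P̄_B = 59.35.
ε = (ΔQ_A/Q̄_A)/(ΔP_B/P̄_B) = (395/4933.5)/(25.5/59.35) ≈ 0.19.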